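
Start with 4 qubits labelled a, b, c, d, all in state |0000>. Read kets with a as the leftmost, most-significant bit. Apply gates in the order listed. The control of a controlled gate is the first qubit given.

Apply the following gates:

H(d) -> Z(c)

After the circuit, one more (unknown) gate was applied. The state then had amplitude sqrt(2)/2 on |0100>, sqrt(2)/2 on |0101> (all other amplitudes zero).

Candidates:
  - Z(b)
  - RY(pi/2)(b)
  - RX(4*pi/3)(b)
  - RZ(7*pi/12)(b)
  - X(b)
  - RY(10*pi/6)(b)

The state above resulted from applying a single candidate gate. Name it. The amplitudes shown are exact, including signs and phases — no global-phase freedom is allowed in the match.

The applied gate was X(b).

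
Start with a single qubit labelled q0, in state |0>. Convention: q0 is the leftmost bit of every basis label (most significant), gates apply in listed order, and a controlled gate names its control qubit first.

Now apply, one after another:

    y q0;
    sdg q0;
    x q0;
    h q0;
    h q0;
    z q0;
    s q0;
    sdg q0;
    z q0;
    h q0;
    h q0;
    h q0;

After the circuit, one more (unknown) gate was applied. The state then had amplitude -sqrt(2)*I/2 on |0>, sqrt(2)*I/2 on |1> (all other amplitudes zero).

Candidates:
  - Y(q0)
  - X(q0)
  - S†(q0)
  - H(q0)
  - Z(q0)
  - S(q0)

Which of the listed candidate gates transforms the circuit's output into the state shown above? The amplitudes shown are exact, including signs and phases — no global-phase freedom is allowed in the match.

The applied gate was Y(q0).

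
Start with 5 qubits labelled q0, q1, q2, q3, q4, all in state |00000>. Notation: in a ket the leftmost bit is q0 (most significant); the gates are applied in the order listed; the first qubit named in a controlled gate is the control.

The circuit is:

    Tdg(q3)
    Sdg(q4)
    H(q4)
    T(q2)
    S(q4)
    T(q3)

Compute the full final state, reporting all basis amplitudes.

The final amplitudes are sqrt(2)/2 on |00000>, sqrt(2)*I/2 on |00001>, and 0 on every other basis state.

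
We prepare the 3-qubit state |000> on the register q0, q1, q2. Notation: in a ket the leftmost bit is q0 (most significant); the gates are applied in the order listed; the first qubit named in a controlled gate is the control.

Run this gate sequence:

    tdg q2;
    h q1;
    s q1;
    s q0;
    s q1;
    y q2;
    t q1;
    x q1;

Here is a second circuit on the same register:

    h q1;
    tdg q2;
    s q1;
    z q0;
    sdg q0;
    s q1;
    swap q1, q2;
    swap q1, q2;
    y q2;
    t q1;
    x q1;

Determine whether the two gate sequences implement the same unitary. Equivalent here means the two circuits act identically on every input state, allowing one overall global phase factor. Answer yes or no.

Yes: on every input state the two circuits agree up to one overall phase factor.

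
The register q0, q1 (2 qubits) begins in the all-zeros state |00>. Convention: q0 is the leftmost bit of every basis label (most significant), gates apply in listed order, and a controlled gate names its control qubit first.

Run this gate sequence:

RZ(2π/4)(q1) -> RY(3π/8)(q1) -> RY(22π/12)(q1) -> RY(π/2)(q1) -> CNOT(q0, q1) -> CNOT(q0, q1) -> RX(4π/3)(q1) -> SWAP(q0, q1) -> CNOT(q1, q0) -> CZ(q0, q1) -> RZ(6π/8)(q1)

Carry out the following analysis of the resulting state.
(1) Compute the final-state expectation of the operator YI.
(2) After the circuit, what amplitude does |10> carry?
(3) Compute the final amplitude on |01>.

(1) The expectation value of YI is -3*sqrt(sqrt(2) + 2)/8 + sqrt(6 - 3*sqrt(2))/8. Key observation: steps 5-6 multiply out to the identity, so the circuit reduces to the remaining gates.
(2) The final state's coefficient on |10> equals (-sqrt(3)*sin(3*pi/16) - cos(3*pi/16) - 3*I*cos(3*pi/16) + sqrt(3)*I*sin(3*pi/16))*exp(3*I*pi/8)/4.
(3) The amplitude on |01> is 0.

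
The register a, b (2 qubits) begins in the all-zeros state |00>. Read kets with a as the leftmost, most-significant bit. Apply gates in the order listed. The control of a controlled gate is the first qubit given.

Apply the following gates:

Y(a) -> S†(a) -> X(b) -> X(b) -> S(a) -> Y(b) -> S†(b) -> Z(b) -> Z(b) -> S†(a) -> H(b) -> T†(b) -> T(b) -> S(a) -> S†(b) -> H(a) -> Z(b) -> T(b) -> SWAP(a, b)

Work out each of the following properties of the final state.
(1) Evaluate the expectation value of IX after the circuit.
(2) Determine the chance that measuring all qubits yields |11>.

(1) The observable IX averages to -1. Key observation: the block from step 2 through step 5 cancels to the identity and can be dropped.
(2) Outcome |11> occurs with probability 1/4.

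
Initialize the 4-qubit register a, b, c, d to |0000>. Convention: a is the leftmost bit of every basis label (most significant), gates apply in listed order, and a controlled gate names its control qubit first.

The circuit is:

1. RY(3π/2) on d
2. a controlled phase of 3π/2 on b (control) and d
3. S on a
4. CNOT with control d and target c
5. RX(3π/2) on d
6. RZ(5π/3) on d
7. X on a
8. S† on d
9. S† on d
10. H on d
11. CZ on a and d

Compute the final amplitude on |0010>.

The final state's coefficient on |0010> equals 0.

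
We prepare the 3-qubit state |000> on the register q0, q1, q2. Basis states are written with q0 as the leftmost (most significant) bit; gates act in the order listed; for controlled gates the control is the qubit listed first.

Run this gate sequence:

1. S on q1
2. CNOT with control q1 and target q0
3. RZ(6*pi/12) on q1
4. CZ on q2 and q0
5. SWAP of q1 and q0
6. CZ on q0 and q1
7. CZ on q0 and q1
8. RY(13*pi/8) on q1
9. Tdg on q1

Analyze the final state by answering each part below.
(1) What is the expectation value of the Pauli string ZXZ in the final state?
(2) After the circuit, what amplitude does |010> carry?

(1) The observable ZXZ averages to -sqrt(2*sqrt(2) + 4)/4.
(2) |010> carries amplitude -I*sin(3*pi/16) in the final state.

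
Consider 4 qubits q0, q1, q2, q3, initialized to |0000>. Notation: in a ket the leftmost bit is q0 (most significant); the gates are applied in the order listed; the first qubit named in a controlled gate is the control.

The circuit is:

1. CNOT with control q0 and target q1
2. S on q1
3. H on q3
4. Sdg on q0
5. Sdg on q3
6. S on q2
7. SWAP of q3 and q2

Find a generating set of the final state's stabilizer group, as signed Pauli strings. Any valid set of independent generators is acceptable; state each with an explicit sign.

The stabilizer group can be generated by -IIYI, +ZIII, +IZII, +IIIZ, among other valid generating sets.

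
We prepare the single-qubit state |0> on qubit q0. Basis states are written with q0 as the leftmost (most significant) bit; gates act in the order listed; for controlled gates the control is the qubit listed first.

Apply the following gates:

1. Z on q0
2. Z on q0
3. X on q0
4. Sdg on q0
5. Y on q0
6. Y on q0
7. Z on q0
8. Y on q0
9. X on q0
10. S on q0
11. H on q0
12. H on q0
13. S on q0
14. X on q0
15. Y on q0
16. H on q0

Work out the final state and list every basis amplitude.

The final amplitudes are -sqrt(2)*I/2 on |0>, sqrt(2)*I/2 on |1>.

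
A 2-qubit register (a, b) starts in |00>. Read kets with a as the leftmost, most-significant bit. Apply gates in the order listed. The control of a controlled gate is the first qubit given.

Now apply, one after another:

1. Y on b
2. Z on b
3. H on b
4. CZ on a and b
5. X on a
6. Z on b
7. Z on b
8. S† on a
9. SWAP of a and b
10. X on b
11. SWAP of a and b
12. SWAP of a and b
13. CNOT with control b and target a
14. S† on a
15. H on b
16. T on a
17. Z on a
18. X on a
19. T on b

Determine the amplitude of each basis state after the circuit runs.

The resulting statevector has amplitude exp(3*I*pi/4)/2 on |00>, -1/2 on |01>, -1/2 on |10>, -exp(I*pi/4)/2 on |11>.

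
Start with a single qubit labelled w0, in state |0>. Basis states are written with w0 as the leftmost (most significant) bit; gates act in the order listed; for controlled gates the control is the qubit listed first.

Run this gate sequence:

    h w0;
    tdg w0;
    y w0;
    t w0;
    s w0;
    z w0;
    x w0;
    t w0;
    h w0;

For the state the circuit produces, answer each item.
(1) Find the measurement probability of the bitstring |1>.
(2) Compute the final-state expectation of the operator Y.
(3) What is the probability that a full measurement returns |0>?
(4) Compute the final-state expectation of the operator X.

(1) Outcome |1> occurs with probability sqrt(2)/4 + 1/2.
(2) The expectation value of Y is sqrt(2)/2.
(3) A full measurement returns |0> with probability 1/2 - sqrt(2)/4.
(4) The expectation value of X is 0.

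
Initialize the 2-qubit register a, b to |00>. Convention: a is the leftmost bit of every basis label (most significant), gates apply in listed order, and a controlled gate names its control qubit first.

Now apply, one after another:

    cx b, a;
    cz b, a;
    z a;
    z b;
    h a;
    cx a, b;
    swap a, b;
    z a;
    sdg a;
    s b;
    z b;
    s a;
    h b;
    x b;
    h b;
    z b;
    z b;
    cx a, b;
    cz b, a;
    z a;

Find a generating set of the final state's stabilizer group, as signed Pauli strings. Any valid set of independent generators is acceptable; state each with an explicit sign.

The stabilizer group can be generated by +YI, +IZ, among other valid generating sets.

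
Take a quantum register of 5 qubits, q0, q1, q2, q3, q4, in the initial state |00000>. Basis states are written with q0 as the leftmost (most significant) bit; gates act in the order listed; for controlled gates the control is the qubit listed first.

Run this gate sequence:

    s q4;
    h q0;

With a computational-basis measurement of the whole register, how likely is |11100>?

A full measurement returns |11100> with probability 0.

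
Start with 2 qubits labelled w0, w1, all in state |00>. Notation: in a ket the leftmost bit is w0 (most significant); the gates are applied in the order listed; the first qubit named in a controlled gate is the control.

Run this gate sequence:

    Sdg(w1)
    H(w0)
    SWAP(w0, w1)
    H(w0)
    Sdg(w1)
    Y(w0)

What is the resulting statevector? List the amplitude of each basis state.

The final amplitudes are -I/2 on |00>, -1/2 on |01>, I/2 on |10>, 1/2 on |11>.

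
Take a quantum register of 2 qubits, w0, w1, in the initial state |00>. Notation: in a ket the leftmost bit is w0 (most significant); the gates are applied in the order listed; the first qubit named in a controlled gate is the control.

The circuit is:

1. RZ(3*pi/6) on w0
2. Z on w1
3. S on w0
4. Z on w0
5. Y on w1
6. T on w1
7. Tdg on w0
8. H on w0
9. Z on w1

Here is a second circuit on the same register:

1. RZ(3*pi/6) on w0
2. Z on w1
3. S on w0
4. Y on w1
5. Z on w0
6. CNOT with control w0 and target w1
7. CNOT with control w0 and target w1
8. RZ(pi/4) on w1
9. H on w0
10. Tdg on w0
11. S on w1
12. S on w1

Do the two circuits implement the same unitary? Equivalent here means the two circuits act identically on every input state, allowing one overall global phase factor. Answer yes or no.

No, they are not equivalent — no single phase factor reconciles the two unitaries.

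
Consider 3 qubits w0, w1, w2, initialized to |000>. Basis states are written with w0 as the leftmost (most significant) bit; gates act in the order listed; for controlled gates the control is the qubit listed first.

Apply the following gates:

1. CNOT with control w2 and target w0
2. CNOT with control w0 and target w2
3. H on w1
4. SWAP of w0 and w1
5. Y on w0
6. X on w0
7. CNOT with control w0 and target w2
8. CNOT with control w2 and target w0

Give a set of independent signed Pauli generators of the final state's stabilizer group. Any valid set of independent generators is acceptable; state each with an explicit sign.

The final state is stabilized by the group generated by -IIX, +ZII, +IZI; other independent generating sets are equally valid.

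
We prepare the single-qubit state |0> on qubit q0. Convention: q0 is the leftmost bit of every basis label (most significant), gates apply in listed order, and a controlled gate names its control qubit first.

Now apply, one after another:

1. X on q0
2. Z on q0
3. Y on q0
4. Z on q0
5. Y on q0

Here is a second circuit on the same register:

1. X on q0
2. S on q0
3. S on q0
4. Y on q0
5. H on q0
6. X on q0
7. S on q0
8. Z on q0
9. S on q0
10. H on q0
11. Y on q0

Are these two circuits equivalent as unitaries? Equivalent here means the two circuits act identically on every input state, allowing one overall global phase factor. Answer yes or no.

Yes — the two circuits implement the same unitary up to a global phase.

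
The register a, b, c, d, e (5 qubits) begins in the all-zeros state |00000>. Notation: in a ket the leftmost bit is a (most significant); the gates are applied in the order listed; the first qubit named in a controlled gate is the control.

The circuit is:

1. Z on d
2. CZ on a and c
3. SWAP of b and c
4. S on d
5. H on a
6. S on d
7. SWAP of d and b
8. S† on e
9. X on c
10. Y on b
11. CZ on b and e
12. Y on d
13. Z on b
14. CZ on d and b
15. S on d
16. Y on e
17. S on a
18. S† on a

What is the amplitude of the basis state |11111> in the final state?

The amplitude on |11111> is sqrt(2)/2.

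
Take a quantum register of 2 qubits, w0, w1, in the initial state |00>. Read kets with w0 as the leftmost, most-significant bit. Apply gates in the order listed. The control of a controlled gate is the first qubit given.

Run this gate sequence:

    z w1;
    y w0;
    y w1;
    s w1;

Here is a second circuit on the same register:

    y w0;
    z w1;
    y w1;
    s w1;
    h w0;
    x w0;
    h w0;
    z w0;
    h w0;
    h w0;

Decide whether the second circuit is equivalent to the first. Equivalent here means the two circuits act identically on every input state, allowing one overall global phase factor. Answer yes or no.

Yes — the two circuits implement the same unitary up to a global phase.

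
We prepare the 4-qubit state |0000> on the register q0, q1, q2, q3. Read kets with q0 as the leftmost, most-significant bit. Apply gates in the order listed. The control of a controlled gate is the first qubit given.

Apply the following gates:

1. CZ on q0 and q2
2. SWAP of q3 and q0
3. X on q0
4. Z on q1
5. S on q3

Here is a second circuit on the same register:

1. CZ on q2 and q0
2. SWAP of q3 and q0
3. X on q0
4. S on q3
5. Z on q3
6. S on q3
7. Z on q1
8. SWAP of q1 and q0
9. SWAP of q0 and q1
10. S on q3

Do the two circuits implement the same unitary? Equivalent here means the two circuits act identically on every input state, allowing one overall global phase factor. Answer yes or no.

Yes — the two circuits implement the same unitary up to a global phase.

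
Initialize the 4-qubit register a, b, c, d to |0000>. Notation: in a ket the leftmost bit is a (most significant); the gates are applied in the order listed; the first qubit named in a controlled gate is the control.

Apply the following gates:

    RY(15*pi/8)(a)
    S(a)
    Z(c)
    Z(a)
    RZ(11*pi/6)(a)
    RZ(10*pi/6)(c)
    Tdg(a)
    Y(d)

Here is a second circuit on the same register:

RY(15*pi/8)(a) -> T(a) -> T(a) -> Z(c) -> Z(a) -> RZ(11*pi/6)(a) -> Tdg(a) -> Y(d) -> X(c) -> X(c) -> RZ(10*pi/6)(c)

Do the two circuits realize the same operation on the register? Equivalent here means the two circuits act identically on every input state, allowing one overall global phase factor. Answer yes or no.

Yes, they are equivalent — the unitaries differ by at most a global phase.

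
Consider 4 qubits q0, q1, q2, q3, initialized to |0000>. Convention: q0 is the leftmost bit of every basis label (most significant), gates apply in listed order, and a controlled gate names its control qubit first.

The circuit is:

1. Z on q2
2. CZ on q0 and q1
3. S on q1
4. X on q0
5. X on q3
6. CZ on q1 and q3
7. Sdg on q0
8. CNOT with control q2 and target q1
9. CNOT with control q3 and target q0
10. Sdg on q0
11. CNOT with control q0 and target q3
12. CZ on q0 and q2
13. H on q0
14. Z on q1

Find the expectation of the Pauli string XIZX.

In the final state, XIZX has expectation 0.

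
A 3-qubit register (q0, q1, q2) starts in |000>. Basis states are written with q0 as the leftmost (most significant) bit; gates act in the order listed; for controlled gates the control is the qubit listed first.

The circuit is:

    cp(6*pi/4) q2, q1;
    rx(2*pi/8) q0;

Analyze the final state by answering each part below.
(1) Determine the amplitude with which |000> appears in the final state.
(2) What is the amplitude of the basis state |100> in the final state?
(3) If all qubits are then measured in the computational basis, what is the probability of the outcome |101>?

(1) |000> carries amplitude sqrt(sqrt(2) + 2)/2 in the final state.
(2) The final state's coefficient on |100> equals -I*sqrt(2 - sqrt(2))/2.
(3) The probability of measuring |101> is 0.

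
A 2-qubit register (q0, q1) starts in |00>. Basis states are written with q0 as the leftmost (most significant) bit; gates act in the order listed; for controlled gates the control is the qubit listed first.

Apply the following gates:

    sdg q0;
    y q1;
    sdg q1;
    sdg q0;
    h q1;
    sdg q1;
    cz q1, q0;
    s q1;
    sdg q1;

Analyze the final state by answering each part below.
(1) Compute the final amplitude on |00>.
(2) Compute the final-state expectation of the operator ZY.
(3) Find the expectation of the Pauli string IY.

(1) The final state's coefficient on |00> equals sqrt(2)/2.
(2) The expectation value of ZY is 1.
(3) The expectation value of IY is 1.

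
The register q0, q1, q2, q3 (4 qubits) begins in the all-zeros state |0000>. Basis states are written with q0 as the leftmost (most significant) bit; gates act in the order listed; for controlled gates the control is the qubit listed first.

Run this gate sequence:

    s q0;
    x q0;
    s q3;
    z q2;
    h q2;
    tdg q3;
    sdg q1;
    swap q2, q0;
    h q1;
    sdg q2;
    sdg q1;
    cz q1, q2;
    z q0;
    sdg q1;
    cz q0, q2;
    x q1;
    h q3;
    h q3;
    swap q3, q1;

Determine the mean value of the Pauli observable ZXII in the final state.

The expectation value of ZXII is 0. Key observation: steps 17-18 multiply out to the identity, so the circuit reduces to the remaining gates.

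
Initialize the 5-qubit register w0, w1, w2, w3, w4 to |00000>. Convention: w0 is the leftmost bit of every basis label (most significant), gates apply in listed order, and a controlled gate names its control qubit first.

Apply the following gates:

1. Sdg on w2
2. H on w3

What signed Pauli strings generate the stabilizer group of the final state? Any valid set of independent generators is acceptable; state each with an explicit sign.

The final state is stabilized by the group generated by +IIIXI, +ZIIII, +IZIII, +IIZII, +IIIIZ; other independent generating sets are equally valid.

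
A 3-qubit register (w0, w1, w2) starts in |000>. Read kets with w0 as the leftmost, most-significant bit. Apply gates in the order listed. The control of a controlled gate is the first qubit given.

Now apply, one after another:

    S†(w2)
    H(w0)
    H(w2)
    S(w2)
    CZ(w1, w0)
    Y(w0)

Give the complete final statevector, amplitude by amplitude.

The resulting statevector has amplitude -I/2 on |000>, 1/2 on |001>, 0 on |010>, 0 on |011>, I/2 on |100>, -1/2 on |101>, 0 on |110>, 0 on |111>.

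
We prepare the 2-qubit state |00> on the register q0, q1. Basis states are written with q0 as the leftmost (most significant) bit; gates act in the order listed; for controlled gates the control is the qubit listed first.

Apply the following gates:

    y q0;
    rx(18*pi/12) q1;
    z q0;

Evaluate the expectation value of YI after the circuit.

In the final state, YI has expectation 0.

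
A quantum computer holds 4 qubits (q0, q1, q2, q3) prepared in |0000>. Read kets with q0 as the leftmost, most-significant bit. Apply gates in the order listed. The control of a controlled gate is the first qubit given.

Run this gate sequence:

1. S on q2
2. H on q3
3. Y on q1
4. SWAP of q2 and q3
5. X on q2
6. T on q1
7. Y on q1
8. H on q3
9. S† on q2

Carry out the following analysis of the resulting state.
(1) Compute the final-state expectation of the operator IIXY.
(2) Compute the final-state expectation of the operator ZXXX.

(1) The expectation value of IIXY is 0.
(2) The observable ZXXX averages to 0.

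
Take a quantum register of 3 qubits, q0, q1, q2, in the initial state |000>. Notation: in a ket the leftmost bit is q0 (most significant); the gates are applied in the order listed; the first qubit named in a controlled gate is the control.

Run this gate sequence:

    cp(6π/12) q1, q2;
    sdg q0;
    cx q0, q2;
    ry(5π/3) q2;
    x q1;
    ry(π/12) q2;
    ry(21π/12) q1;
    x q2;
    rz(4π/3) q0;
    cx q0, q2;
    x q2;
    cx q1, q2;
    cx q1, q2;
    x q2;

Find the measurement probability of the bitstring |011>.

Outcome |011> occurs with probability sqrt(2)/4 + 3/8.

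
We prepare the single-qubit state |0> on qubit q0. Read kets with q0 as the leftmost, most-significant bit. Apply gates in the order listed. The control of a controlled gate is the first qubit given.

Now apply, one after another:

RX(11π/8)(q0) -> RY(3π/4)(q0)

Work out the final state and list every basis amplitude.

The resulting statevector has amplitude -sqrt(1/2 - sqrt(2)/4)*cos(5*pi/16) + I*sqrt(sqrt(2)/4 + 1/2)*sin(5*pi/16) on |0>, -sqrt(sqrt(2)/4 + 1/2)*cos(5*pi/16) - I*sqrt(1/2 - sqrt(2)/4)*sin(5*pi/16) on |1>.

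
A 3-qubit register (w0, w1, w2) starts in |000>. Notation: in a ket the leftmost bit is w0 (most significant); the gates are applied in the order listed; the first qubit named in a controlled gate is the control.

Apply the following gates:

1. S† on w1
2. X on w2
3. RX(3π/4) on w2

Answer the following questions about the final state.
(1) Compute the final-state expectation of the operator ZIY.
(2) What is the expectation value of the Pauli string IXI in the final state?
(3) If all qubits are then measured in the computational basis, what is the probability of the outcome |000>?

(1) The expectation value of ZIY is sqrt(2)/2.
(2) The observable IXI averages to 0.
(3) A full measurement returns |000> with probability sqrt(2)/4 + 1/2.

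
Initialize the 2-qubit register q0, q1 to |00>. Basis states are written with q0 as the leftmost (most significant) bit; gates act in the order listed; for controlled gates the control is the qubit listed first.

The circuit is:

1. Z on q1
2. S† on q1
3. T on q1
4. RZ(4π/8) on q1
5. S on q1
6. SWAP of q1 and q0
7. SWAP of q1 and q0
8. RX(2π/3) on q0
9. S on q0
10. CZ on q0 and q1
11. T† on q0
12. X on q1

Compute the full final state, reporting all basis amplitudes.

After the circuit, the state carries amplitude 0 on |00>, -exp(3*I*pi/4)/2 on |01>, 0 on |10>, -sqrt(3)*I/2 on |11>.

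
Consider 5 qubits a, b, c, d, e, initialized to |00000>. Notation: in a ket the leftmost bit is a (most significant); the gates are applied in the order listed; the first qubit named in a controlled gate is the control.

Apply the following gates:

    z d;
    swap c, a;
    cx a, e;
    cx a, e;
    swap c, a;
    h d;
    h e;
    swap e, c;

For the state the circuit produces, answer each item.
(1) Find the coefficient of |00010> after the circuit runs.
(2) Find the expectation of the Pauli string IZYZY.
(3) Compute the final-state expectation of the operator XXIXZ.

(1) The final state's coefficient on |00010> equals 1/2.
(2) The observable IZYZY averages to 0.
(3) The expectation value of XXIXZ is 0.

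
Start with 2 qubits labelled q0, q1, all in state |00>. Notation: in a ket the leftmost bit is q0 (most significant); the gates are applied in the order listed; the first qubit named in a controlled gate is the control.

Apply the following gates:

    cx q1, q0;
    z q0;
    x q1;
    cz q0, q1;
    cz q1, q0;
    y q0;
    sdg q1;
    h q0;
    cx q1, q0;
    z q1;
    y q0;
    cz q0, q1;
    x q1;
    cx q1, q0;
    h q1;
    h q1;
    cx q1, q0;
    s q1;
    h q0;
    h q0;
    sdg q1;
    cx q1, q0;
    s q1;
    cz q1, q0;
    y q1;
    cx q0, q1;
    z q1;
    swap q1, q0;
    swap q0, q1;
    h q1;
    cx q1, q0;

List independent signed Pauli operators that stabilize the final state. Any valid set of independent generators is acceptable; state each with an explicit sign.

The final state is stabilized by the group generated by +XZ, +ZX; other independent generating sets are equally valid. Key observation: gates 17-22 undo each other exactly, leaving only the rest of the circuit to track.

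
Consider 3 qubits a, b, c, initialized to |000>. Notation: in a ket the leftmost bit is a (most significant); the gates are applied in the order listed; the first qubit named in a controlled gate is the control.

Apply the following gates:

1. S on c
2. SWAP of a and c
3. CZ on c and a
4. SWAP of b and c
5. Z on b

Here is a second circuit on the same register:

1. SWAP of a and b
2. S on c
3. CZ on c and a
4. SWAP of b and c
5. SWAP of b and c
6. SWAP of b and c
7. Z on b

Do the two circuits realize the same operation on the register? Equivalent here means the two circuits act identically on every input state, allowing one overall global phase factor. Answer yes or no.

No, they are not equivalent — no single phase factor reconciles the two unitaries.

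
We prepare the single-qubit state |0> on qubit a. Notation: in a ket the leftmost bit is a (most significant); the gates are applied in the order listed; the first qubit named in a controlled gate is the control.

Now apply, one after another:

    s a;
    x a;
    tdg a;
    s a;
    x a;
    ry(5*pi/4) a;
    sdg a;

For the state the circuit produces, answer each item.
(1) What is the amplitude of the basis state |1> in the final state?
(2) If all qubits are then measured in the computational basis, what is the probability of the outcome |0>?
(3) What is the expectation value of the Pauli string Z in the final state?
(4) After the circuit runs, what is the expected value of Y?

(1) The amplitude on |1> is -sqrt(sqrt(2) + 2)*exp(3*I*pi/4)/2.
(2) The probability of measuring |0> is 1/2 - sqrt(2)/4.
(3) In the final state, Z has expectation -sqrt(2)/2.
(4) The expectation value of Y is sqrt(2)/2.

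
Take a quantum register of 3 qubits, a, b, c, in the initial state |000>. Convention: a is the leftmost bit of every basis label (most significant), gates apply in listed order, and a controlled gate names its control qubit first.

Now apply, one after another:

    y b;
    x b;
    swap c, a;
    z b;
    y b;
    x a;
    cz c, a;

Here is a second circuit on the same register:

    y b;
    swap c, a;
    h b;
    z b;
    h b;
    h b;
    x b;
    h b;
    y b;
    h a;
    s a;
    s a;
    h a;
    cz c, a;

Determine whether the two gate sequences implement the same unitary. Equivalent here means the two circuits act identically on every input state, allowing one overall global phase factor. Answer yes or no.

Yes: on every input state the two circuits agree up to one overall phase factor.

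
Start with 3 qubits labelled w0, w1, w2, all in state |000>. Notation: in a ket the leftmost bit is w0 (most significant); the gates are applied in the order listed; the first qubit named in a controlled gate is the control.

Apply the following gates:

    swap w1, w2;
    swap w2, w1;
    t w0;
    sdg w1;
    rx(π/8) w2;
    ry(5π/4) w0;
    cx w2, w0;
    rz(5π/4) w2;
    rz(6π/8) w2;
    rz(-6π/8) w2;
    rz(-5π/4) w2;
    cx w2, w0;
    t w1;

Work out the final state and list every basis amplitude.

The resulting statevector has amplitude -sqrt(2 - sqrt(2))*cos(pi/16)/2 on |000>, I*sqrt(2 - sqrt(2))*sin(pi/16)/2 on |001>, 0 on |010>, 0 on |011>, sqrt(sqrt(2) + 2)*cos(pi/16)/2 on |100>, -I*sqrt(sqrt(2) + 2)*sin(pi/16)/2 on |101>, 0 on |110>, 0 on |111>. Key observation: the block from step 7 through step 12 cancels to the identity and can be dropped.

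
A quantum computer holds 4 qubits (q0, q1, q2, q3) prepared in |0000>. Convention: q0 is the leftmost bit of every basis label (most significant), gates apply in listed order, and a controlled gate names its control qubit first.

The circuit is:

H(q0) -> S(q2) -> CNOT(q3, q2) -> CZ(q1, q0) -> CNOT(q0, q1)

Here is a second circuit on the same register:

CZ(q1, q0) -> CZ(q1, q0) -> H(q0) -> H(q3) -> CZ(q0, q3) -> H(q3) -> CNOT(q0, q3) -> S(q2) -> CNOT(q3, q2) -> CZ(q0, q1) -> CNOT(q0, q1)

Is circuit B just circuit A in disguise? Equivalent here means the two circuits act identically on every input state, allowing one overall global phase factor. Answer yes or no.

Yes — the two circuits implement the same unitary up to a global phase.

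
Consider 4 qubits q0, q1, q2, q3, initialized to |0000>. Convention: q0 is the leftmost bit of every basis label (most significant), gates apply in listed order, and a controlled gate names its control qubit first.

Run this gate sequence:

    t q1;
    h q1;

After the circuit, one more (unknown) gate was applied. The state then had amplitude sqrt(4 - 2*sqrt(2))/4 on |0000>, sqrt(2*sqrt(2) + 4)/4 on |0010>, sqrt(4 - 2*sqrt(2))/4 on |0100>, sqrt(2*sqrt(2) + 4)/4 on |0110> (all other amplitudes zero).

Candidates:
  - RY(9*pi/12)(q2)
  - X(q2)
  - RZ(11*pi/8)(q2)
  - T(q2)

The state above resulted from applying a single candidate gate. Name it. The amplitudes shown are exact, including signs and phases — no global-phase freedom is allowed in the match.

The unique candidate consistent with the amplitudes is RY(9*pi/12)(q2).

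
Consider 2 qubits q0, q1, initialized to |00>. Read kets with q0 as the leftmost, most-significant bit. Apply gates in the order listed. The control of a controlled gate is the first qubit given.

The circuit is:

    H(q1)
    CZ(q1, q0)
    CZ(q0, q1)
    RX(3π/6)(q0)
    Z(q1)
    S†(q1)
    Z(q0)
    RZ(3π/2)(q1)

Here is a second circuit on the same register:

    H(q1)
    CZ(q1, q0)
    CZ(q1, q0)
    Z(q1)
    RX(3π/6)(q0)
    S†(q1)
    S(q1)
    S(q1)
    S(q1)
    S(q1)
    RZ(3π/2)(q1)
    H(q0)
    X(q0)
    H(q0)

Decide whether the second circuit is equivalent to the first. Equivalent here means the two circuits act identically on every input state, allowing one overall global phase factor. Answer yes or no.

Yes: on every input state the two circuits agree up to one overall phase factor.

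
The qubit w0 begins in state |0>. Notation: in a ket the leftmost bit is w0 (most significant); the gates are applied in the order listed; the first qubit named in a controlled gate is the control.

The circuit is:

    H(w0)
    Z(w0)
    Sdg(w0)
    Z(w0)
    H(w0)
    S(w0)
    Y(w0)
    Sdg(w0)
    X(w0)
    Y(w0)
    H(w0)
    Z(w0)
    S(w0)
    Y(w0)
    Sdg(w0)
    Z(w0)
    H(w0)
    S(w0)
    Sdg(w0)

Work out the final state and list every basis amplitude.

The final amplitudes are -1/2 + I/2 on |0>, 1/2 + I/2 on |1>.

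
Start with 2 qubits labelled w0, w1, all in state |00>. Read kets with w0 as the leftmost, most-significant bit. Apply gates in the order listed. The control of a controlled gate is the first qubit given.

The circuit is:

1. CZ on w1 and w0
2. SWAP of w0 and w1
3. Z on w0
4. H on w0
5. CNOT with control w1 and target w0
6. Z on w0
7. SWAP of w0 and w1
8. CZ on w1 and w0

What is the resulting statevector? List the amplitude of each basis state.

The resulting statevector has amplitude sqrt(2)/2 on |00>, -sqrt(2)/2 on |01>, 0 on |10>, 0 on |11>.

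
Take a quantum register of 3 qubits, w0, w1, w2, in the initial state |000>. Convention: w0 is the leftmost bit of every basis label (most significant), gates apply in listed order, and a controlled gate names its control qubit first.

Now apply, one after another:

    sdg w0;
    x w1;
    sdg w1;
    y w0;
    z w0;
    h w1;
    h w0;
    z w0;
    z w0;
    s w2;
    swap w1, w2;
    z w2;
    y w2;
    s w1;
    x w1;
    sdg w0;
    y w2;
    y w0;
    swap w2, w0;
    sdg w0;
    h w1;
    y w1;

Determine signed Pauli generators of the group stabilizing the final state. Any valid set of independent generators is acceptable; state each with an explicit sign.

The stabilizer group can be generated by -YII, +IXI, +IIY, among other valid generating sets.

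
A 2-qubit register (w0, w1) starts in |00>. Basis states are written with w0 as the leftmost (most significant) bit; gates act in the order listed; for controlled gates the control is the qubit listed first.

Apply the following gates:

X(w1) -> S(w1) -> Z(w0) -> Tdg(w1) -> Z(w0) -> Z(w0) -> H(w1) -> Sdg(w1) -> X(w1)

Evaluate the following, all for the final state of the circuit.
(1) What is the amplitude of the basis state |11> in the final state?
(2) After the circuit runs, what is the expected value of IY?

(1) |11> carries amplitude 0 in the final state.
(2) The expectation value of IY is -1.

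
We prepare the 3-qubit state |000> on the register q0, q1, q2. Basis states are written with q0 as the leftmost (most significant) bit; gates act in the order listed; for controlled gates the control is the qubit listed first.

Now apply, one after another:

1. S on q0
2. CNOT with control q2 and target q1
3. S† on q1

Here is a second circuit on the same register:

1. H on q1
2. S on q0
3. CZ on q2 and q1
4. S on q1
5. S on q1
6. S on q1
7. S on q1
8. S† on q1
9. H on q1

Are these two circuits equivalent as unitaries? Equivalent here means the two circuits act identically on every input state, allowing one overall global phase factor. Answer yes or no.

No, they are not equivalent — no single phase factor reconciles the two unitaries.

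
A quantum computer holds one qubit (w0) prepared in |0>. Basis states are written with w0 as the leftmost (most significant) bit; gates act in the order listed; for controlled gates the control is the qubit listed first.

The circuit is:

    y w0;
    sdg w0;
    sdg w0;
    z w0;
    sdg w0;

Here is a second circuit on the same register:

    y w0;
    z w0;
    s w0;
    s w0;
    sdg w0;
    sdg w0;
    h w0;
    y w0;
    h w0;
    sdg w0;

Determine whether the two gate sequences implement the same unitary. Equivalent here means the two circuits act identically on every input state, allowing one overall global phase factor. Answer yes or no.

No: there is an input state on which the two circuits produce genuinely different outputs (not merely differing by a phase).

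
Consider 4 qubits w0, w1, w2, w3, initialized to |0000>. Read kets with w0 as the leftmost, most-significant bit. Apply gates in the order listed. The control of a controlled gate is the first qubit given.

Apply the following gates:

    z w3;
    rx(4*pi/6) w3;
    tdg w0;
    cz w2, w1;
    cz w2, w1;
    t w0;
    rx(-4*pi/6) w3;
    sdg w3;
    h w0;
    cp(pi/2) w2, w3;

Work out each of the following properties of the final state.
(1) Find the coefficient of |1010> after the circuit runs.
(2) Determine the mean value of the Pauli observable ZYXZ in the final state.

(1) |1010> carries amplitude 0 in the final state. Key observation: the block from step 2 through step 7 cancels to the identity and can be dropped.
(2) The observable ZYXZ averages to 0.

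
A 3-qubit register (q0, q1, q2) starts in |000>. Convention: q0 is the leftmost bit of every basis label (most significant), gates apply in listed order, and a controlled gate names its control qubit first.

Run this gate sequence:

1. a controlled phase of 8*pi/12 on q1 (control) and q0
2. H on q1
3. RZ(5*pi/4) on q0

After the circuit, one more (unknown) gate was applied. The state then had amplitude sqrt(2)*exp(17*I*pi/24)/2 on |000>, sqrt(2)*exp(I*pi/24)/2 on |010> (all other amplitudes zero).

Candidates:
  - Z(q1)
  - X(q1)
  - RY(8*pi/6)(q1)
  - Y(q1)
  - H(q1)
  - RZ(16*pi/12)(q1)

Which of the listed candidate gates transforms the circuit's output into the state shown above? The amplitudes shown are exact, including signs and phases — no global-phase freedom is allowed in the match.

The unique candidate consistent with the amplitudes is RZ(16*pi/12)(q1).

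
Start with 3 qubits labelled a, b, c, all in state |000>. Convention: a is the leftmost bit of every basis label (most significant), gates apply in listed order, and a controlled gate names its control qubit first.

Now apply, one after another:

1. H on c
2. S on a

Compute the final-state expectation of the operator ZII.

The expectation value of ZII is 1.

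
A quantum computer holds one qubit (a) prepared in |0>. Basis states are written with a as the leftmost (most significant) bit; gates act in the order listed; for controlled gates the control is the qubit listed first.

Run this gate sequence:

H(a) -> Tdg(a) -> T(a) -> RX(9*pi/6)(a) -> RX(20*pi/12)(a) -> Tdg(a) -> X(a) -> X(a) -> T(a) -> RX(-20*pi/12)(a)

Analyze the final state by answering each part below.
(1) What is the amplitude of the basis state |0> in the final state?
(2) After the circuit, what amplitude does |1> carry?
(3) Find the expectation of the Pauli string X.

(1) The amplitude on |0> is -1/2 - I/2.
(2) |1> carries amplitude -1/2 - I/2 in the final state.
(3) In the final state, X has expectation 1.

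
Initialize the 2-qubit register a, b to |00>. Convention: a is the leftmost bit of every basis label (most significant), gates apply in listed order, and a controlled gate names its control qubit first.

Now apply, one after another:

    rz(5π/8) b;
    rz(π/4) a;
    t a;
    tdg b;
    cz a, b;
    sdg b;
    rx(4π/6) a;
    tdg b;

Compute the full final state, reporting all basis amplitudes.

The resulting statevector has amplitude -exp(9*I*pi/16)/2 on |00>, 0 on |01>, -sqrt(3)*exp(I*pi/16)/2 on |10>, 0 on |11>.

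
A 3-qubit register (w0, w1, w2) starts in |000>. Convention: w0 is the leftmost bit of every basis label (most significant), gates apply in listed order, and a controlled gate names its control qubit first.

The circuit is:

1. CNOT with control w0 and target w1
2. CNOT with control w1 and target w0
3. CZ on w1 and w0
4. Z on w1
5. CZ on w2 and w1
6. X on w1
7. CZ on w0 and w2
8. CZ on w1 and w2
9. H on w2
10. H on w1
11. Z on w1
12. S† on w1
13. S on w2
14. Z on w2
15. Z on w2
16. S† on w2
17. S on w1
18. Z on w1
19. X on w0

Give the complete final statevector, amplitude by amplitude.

The final amplitudes are 0 on |000>, 0 on |001>, 0 on |010>, 0 on |011>, 1/2 on |100>, 1/2 on |101>, -1/2 on |110>, -1/2 on |111>. Key observation: steps 11-18 multiply out to the identity, so the circuit reduces to the remaining gates.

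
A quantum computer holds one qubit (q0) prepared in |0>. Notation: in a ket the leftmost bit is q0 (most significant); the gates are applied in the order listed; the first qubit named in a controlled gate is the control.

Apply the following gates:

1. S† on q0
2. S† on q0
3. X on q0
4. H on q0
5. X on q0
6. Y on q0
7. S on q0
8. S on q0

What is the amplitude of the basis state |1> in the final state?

The final state's coefficient on |1> equals sqrt(2)*I/2.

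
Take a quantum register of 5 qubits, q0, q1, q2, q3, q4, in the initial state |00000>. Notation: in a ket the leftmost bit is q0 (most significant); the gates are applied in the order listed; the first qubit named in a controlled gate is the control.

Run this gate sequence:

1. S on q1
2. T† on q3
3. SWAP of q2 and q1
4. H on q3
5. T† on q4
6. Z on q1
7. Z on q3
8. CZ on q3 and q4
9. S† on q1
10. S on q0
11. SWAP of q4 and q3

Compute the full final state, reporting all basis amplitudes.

The resulting statevector has amplitude sqrt(2)/2 on |00000>, -sqrt(2)/2 on |00001>, and 0 on every other basis state.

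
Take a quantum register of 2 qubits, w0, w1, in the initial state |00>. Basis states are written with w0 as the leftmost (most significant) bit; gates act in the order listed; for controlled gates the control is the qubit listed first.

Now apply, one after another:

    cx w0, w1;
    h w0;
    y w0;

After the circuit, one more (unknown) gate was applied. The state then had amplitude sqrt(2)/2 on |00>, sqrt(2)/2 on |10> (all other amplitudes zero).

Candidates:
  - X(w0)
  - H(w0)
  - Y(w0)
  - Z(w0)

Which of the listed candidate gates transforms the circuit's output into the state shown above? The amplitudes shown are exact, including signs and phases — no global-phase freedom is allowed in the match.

The applied gate was Y(w0).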